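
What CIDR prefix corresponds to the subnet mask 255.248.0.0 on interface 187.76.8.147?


Binary: 11111111.11111000.00000000.00000000
Count leading 1s
Prefix: /13


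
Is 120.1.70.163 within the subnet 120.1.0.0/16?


Subnet network: 120.1.0.0
Test IP AND mask: 120.1.0.0
Yes, 120.1.70.163 is in 120.1.0.0/16


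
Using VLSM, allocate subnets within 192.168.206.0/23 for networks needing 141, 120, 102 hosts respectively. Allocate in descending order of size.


141 hosts -> /24 (254 usable): 192.168.206.0/24
120 hosts -> /25 (126 usable): 192.168.207.0/25
102 hosts -> /25 (126 usable): 192.168.207.128/25
Allocation: 192.168.206.0/24 (141 hosts, 254 usable); 192.168.207.0/25 (120 hosts, 126 usable); 192.168.207.128/25 (102 hosts, 126 usable)


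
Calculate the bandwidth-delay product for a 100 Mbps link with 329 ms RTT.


BDP = bandwidth * RTT
= 100 Mbps * 329 ms
= 100 * 1e6 * 329 / 1000 bits
= 32900000 bits
= 4112500 bytes
= 4016.1133 KB
BDP = 32900000 bits (4112500 bytes)


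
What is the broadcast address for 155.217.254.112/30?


Network: 155.217.254.112/30
Host bits = 2
Set all host bits to 1:
Broadcast: 155.217.254.115


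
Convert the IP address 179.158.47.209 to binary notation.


179 = 10110011
158 = 10011110
47 = 00101111
209 = 11010001
Binary: 10110011.10011110.00101111.11010001


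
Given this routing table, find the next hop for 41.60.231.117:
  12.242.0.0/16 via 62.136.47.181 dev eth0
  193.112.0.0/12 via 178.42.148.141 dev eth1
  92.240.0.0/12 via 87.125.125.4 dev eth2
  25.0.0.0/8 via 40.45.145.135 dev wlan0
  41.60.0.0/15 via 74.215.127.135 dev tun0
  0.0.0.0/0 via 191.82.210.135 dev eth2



Longest prefix match for 41.60.231.117:
  /16 12.242.0.0: no
  /12 193.112.0.0: no
  /12 92.240.0.0: no
  /8 25.0.0.0: no
  /15 41.60.0.0: MATCH
  /0 0.0.0.0: MATCH
Selected: next-hop 74.215.127.135 via tun0 (matched /15)


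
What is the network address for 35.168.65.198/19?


IP:   00100011.10101000.01000001.11000110
Mask: 11111111.11111111.11100000.00000000
AND operation:
Net:  00100011.10101000.01000000.00000000
Network: 35.168.64.0/19


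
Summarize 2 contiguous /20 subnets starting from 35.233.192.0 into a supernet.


Original prefix: /20
Number of subnets: 2 = 2^1
New prefix = 20 - 1 = 19
Supernet: 35.233.192.0/19


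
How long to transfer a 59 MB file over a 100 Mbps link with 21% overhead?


Effective throughput = 100 * (1 - 21/100) = 79 Mbps
File size in Mb = 59 * 8 = 472 Mb
Time = 472 / 79
Time = 5.9747 seconds


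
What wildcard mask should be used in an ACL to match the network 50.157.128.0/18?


Subnet mask: 255.255.192.0
Wildcard = 255.255.255.255 - subnet mask
255 - 255 = 0
255 - 255 = 0
255 - 192 = 63
255 - 0 = 255
Wildcard: 0.0.63.255


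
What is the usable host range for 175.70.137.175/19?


Network: 175.70.128.0
Broadcast: 175.70.159.255
First usable = network + 1
Last usable = broadcast - 1
Range: 175.70.128.1 to 175.70.159.254


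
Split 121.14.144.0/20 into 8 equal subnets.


New prefix = 20 + 3 = 23
Each subnet has 512 addresses
  121.14.144.0/23
  121.14.146.0/23
  121.14.148.0/23
  121.14.150.0/23
  121.14.152.0/23
  121.14.154.0/23
  121.14.156.0/23
  121.14.158.0/23
Subnets: 121.14.144.0/23, 121.14.146.0/23, 121.14.148.0/23, 121.14.150.0/23, 121.14.152.0/23, 121.14.154.0/23, 121.14.156.0/23, 121.14.158.0/23


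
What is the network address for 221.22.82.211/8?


IP:   11011101.00010110.01010010.11010011
Mask: 11111111.00000000.00000000.00000000
AND operation:
Net:  11011101.00000000.00000000.00000000
Network: 221.0.0.0/8


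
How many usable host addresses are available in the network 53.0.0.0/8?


Host bits = 32 - 8 = 24
Total addresses = 2^24 = 16777216
Usable = total - 2 (network and broadcast)
Usable hosts: 16777214


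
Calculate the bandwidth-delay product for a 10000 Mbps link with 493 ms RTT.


BDP = bandwidth * RTT
= 10000 Mbps * 493 ms
= 10000 * 1e6 * 493 / 1000 bits
= 4930000000 bits
= 616250000 bytes
= 601806.6406 KB
BDP = 4930000000 bits (616250000 bytes)


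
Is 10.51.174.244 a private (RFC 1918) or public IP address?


RFC 1918 private ranges:
  10.0.0.0/8 (10.0.0.0 - 10.255.255.255)
  172.16.0.0/12 (172.16.0.0 - 172.31.255.255)
  192.168.0.0/16 (192.168.0.0 - 192.168.255.255)
Private (in 10.0.0.0/8)


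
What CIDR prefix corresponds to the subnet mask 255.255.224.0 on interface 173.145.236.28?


Binary: 11111111.11111111.11100000.00000000
Count leading 1s
Prefix: /19


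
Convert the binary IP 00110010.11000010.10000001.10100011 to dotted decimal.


00110010 = 50
11000010 = 194
10000001 = 129
10100011 = 163
IP: 50.194.129.163


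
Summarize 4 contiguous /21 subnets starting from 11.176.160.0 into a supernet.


Original prefix: /21
Number of subnets: 4 = 2^2
New prefix = 21 - 2 = 19
Supernet: 11.176.160.0/19


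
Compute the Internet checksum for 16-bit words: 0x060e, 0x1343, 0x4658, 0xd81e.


Sum all words (with carry folding):
+ 0x060e = 0x060e
+ 0x1343 = 0x1951
+ 0x4658 = 0x5fa9
+ 0xd81e = 0x37c8
One's complement: ~0x37c8
Checksum = 0xc837


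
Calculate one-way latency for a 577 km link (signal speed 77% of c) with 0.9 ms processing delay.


Speed = 0.77 * 3e5 km/s = 231000 km/s
Propagation delay = 577 / 231000 = 0.0025 s = 2.4978 ms
Processing delay = 0.9 ms
Total one-way latency = 3.3978 ms


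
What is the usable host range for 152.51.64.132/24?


Network: 152.51.64.0
Broadcast: 152.51.64.255
First usable = network + 1
Last usable = broadcast - 1
Range: 152.51.64.1 to 152.51.64.254


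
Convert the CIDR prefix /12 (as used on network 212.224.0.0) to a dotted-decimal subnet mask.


/12 means 12 network bits, 20 host bits
Binary: 11111111111100000000000000000000
Mask: 255.240.0.0


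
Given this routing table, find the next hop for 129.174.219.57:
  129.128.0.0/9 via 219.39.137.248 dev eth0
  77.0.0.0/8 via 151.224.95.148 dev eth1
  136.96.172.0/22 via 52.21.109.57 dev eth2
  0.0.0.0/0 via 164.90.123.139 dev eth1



Longest prefix match for 129.174.219.57:
  /9 129.128.0.0: MATCH
  /8 77.0.0.0: no
  /22 136.96.172.0: no
  /0 0.0.0.0: MATCH
Selected: next-hop 219.39.137.248 via eth0 (matched /9)


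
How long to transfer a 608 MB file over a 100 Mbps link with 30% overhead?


Effective throughput = 100 * (1 - 30/100) = 70 Mbps
File size in Mb = 608 * 8 = 4864 Mb
Time = 4864 / 70
Time = 69.4857 seconds


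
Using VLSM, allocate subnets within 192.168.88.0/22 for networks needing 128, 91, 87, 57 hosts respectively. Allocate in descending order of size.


128 hosts -> /24 (254 usable): 192.168.88.0/24
91 hosts -> /25 (126 usable): 192.168.89.0/25
87 hosts -> /25 (126 usable): 192.168.89.128/25
57 hosts -> /26 (62 usable): 192.168.90.0/26
Allocation: 192.168.88.0/24 (128 hosts, 254 usable); 192.168.89.0/25 (91 hosts, 126 usable); 192.168.89.128/25 (87 hosts, 126 usable); 192.168.90.0/26 (57 hosts, 62 usable)


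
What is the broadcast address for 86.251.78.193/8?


Network: 86.0.0.0/8
Host bits = 24
Set all host bits to 1:
Broadcast: 86.255.255.255


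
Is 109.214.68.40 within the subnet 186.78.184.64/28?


Subnet network: 186.78.184.64
Test IP AND mask: 109.214.68.32
No, 109.214.68.40 is not in 186.78.184.64/28


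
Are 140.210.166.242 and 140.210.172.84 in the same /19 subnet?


Mask: 255.255.224.0
140.210.166.242 AND mask = 140.210.160.0
140.210.172.84 AND mask = 140.210.160.0
Yes, same subnet (140.210.160.0)


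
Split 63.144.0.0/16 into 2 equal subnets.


New prefix = 16 + 1 = 17
Each subnet has 32768 addresses
  63.144.0.0/17
  63.144.128.0/17
Subnets: 63.144.0.0/17, 63.144.128.0/17


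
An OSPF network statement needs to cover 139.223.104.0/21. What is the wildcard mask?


Subnet mask: 255.255.248.0
Wildcard = 255.255.255.255 - subnet mask
255 - 255 = 0
255 - 255 = 0
255 - 248 = 7
255 - 0 = 255
Wildcard: 0.0.7.255


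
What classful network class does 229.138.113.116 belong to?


First octet: 229
Binary: 11100101
1110xxxx -> Class D (224-239)
Class D (multicast), default mask N/A


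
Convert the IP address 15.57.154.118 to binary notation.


15 = 00001111
57 = 00111001
154 = 10011010
118 = 01110110
Binary: 00001111.00111001.10011010.01110110


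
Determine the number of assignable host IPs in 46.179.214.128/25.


Host bits = 32 - 25 = 7
Total addresses = 2^7 = 128
Usable = total - 2 (network and broadcast)
Usable hosts: 126


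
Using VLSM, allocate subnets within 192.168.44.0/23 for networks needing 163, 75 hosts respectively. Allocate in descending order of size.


163 hosts -> /24 (254 usable): 192.168.44.0/24
75 hosts -> /25 (126 usable): 192.168.45.0/25
Allocation: 192.168.44.0/24 (163 hosts, 254 usable); 192.168.45.0/25 (75 hosts, 126 usable)


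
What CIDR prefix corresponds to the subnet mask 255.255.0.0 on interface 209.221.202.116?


Binary: 11111111.11111111.00000000.00000000
Count leading 1s
Prefix: /16


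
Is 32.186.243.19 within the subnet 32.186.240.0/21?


Subnet network: 32.186.240.0
Test IP AND mask: 32.186.240.0
Yes, 32.186.243.19 is in 32.186.240.0/21


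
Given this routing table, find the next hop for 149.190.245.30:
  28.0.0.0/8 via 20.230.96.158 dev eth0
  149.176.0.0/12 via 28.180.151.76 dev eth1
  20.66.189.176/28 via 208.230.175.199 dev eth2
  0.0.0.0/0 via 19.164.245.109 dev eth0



Longest prefix match for 149.190.245.30:
  /8 28.0.0.0: no
  /12 149.176.0.0: MATCH
  /28 20.66.189.176: no
  /0 0.0.0.0: MATCH
Selected: next-hop 28.180.151.76 via eth1 (matched /12)


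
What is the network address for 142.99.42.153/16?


IP:   10001110.01100011.00101010.10011001
Mask: 11111111.11111111.00000000.00000000
AND operation:
Net:  10001110.01100011.00000000.00000000
Network: 142.99.0.0/16


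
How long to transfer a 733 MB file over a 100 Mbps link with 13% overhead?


Effective throughput = 100 * (1 - 13/100) = 87 Mbps
File size in Mb = 733 * 8 = 5864 Mb
Time = 5864 / 87
Time = 67.4023 seconds


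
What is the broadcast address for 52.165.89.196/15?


Network: 52.164.0.0/15
Host bits = 17
Set all host bits to 1:
Broadcast: 52.165.255.255


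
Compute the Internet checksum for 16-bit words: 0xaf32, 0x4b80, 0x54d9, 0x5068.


Sum all words (with carry folding):
+ 0xaf32 = 0xaf32
+ 0x4b80 = 0xfab2
+ 0x54d9 = 0x4f8c
+ 0x5068 = 0x9ff4
One's complement: ~0x9ff4
Checksum = 0x600b


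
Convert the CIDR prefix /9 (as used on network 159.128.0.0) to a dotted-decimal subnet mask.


/9 means 9 network bits, 23 host bits
Binary: 11111111100000000000000000000000
Mask: 255.128.0.0


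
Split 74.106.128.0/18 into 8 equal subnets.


New prefix = 18 + 3 = 21
Each subnet has 2048 addresses
  74.106.128.0/21
  74.106.136.0/21
  74.106.144.0/21
  74.106.152.0/21
  74.106.160.0/21
  74.106.168.0/21
  74.106.176.0/21
  74.106.184.0/21
Subnets: 74.106.128.0/21, 74.106.136.0/21, 74.106.144.0/21, 74.106.152.0/21, 74.106.160.0/21, 74.106.168.0/21, 74.106.176.0/21, 74.106.184.0/21


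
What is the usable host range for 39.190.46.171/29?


Network: 39.190.46.168
Broadcast: 39.190.46.175
First usable = network + 1
Last usable = broadcast - 1
Range: 39.190.46.169 to 39.190.46.174


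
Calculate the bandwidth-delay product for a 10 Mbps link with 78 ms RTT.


BDP = bandwidth * RTT
= 10 Mbps * 78 ms
= 10 * 1e6 * 78 / 1000 bits
= 780000 bits
= 97500 bytes
= 95.2148 KB
BDP = 780000 bits (97500 bytes)


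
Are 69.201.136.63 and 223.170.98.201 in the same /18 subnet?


Mask: 255.255.192.0
69.201.136.63 AND mask = 69.201.128.0
223.170.98.201 AND mask = 223.170.64.0
No, different subnets (69.201.128.0 vs 223.170.64.0)


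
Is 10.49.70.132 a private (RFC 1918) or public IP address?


RFC 1918 private ranges:
  10.0.0.0/8 (10.0.0.0 - 10.255.255.255)
  172.16.0.0/12 (172.16.0.0 - 172.31.255.255)
  192.168.0.0/16 (192.168.0.0 - 192.168.255.255)
Private (in 10.0.0.0/8)


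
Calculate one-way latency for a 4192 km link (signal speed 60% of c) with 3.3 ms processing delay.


Speed = 0.6 * 3e5 km/s = 180000 km/s
Propagation delay = 4192 / 180000 = 0.0233 s = 23.2889 ms
Processing delay = 3.3 ms
Total one-way latency = 26.5889 ms


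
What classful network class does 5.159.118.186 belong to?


First octet: 5
Binary: 00000101
0xxxxxxx -> Class A (1-126)
Class A, default mask 255.0.0.0 (/8)


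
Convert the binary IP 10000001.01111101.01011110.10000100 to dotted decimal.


10000001 = 129
01111101 = 125
01011110 = 94
10000100 = 132
IP: 129.125.94.132


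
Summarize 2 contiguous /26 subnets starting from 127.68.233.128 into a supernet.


Original prefix: /26
Number of subnets: 2 = 2^1
New prefix = 26 - 1 = 25
Supernet: 127.68.233.128/25


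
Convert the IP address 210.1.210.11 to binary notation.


210 = 11010010
1 = 00000001
210 = 11010010
11 = 00001011
Binary: 11010010.00000001.11010010.00001011


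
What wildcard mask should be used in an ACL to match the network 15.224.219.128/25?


Subnet mask: 255.255.255.128
Wildcard = 255.255.255.255 - subnet mask
255 - 255 = 0
255 - 255 = 0
255 - 255 = 0
255 - 128 = 127
Wildcard: 0.0.0.127


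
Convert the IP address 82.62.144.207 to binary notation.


82 = 01010010
62 = 00111110
144 = 10010000
207 = 11001111
Binary: 01010010.00111110.10010000.11001111


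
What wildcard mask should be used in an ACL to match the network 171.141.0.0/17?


Subnet mask: 255.255.128.0
Wildcard = 255.255.255.255 - subnet mask
255 - 255 = 0
255 - 255 = 0
255 - 128 = 127
255 - 0 = 255
Wildcard: 0.0.127.255


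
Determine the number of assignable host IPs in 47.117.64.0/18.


Host bits = 32 - 18 = 14
Total addresses = 2^14 = 16384
Usable = total - 2 (network and broadcast)
Usable hosts: 16382


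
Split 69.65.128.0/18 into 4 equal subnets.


New prefix = 18 + 2 = 20
Each subnet has 4096 addresses
  69.65.128.0/20
  69.65.144.0/20
  69.65.160.0/20
  69.65.176.0/20
Subnets: 69.65.128.0/20, 69.65.144.0/20, 69.65.160.0/20, 69.65.176.0/20


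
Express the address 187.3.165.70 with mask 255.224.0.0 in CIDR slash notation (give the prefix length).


Binary: 11111111.11100000.00000000.00000000
Count leading 1s
Prefix: /11


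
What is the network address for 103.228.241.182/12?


IP:   01100111.11100100.11110001.10110110
Mask: 11111111.11110000.00000000.00000000
AND operation:
Net:  01100111.11100000.00000000.00000000
Network: 103.224.0.0/12


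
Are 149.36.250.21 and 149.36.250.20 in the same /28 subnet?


Mask: 255.255.255.240
149.36.250.21 AND mask = 149.36.250.16
149.36.250.20 AND mask = 149.36.250.16
Yes, same subnet (149.36.250.16)


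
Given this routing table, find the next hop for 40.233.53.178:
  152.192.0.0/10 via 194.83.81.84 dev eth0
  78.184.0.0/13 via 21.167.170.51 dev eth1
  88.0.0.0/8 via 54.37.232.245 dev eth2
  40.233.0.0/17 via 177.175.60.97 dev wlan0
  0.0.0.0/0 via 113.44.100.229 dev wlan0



Longest prefix match for 40.233.53.178:
  /10 152.192.0.0: no
  /13 78.184.0.0: no
  /8 88.0.0.0: no
  /17 40.233.0.0: MATCH
  /0 0.0.0.0: MATCH
Selected: next-hop 177.175.60.97 via wlan0 (matched /17)


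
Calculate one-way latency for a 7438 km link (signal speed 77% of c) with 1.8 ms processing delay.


Speed = 0.77 * 3e5 km/s = 231000 km/s
Propagation delay = 7438 / 231000 = 0.0322 s = 32.1991 ms
Processing delay = 1.8 ms
Total one-way latency = 33.9991 ms


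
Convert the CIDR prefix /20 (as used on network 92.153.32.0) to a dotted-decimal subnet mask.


/20 means 20 network bits, 12 host bits
Binary: 11111111111111111111000000000000
Mask: 255.255.240.0


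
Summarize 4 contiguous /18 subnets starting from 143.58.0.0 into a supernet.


Original prefix: /18
Number of subnets: 4 = 2^2
New prefix = 18 - 2 = 16
Supernet: 143.58.0.0/16


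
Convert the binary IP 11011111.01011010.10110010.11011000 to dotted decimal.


11011111 = 223
01011010 = 90
10110010 = 178
11011000 = 216
IP: 223.90.178.216


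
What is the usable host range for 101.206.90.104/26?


Network: 101.206.90.64
Broadcast: 101.206.90.127
First usable = network + 1
Last usable = broadcast - 1
Range: 101.206.90.65 to 101.206.90.126


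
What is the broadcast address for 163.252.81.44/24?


Network: 163.252.81.0/24
Host bits = 8
Set all host bits to 1:
Broadcast: 163.252.81.255


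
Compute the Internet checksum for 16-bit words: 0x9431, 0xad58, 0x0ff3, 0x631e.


Sum all words (with carry folding):
+ 0x9431 = 0x9431
+ 0xad58 = 0x418a
+ 0x0ff3 = 0x517d
+ 0x631e = 0xb49b
One's complement: ~0xb49b
Checksum = 0x4b64


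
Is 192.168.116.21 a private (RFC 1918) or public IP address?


RFC 1918 private ranges:
  10.0.0.0/8 (10.0.0.0 - 10.255.255.255)
  172.16.0.0/12 (172.16.0.0 - 172.31.255.255)
  192.168.0.0/16 (192.168.0.0 - 192.168.255.255)
Private (in 192.168.0.0/16)


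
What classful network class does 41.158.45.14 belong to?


First octet: 41
Binary: 00101001
0xxxxxxx -> Class A (1-126)
Class A, default mask 255.0.0.0 (/8)


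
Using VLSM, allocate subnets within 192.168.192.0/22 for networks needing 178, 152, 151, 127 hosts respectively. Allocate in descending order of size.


178 hosts -> /24 (254 usable): 192.168.192.0/24
152 hosts -> /24 (254 usable): 192.168.193.0/24
151 hosts -> /24 (254 usable): 192.168.194.0/24
127 hosts -> /24 (254 usable): 192.168.195.0/24
Allocation: 192.168.192.0/24 (178 hosts, 254 usable); 192.168.193.0/24 (152 hosts, 254 usable); 192.168.194.0/24 (151 hosts, 254 usable); 192.168.195.0/24 (127 hosts, 254 usable)


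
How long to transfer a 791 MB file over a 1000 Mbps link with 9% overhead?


Effective throughput = 1000 * (1 - 9/100) = 910 Mbps
File size in Mb = 791 * 8 = 6328 Mb
Time = 6328 / 910
Time = 6.9538 seconds


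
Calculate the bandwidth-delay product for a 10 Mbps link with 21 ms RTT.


BDP = bandwidth * RTT
= 10 Mbps * 21 ms
= 10 * 1e6 * 21 / 1000 bits
= 210000 bits
= 26250 bytes
= 25.6348 KB
BDP = 210000 bits (26250 bytes)


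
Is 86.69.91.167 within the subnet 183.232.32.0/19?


Subnet network: 183.232.32.0
Test IP AND mask: 86.69.64.0
No, 86.69.91.167 is not in 183.232.32.0/19


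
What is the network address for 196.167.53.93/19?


IP:   11000100.10100111.00110101.01011101
Mask: 11111111.11111111.11100000.00000000
AND operation:
Net:  11000100.10100111.00100000.00000000
Network: 196.167.32.0/19


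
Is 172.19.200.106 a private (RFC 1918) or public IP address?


RFC 1918 private ranges:
  10.0.0.0/8 (10.0.0.0 - 10.255.255.255)
  172.16.0.0/12 (172.16.0.0 - 172.31.255.255)
  192.168.0.0/16 (192.168.0.0 - 192.168.255.255)
Private (in 172.16.0.0/12)


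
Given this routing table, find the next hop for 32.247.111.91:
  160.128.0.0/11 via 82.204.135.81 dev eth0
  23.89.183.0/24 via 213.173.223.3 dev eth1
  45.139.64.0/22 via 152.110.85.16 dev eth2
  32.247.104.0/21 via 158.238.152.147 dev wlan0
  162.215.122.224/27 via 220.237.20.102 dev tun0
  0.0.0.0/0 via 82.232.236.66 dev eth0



Longest prefix match for 32.247.111.91:
  /11 160.128.0.0: no
  /24 23.89.183.0: no
  /22 45.139.64.0: no
  /21 32.247.104.0: MATCH
  /27 162.215.122.224: no
  /0 0.0.0.0: MATCH
Selected: next-hop 158.238.152.147 via wlan0 (matched /21)


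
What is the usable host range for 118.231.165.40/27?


Network: 118.231.165.32
Broadcast: 118.231.165.63
First usable = network + 1
Last usable = broadcast - 1
Range: 118.231.165.33 to 118.231.165.62


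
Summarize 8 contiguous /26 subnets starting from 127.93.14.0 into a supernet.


Original prefix: /26
Number of subnets: 8 = 2^3
New prefix = 26 - 3 = 23
Supernet: 127.93.14.0/23


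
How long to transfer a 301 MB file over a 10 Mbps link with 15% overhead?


Effective throughput = 10 * (1 - 15/100) = 8.5 Mbps
File size in Mb = 301 * 8 = 2408 Mb
Time = 2408 / 8.5
Time = 283.2941 seconds


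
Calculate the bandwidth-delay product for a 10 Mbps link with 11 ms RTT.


BDP = bandwidth * RTT
= 10 Mbps * 11 ms
= 10 * 1e6 * 11 / 1000 bits
= 110000 bits
= 13750 bytes
= 13.4277 KB
BDP = 110000 bits (13750 bytes)


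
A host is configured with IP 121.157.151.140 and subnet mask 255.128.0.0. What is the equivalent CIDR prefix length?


Binary: 11111111.10000000.00000000.00000000
Count leading 1s
Prefix: /9


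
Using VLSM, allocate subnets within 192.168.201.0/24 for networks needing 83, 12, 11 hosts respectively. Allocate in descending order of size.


83 hosts -> /25 (126 usable): 192.168.201.0/25
12 hosts -> /28 (14 usable): 192.168.201.128/28
11 hosts -> /28 (14 usable): 192.168.201.144/28
Allocation: 192.168.201.0/25 (83 hosts, 126 usable); 192.168.201.128/28 (12 hosts, 14 usable); 192.168.201.144/28 (11 hosts, 14 usable)


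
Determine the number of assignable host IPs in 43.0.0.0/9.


Host bits = 32 - 9 = 23
Total addresses = 2^23 = 8388608
Usable = total - 2 (network and broadcast)
Usable hosts: 8388606


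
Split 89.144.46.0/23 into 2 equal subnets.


New prefix = 23 + 1 = 24
Each subnet has 256 addresses
  89.144.46.0/24
  89.144.47.0/24
Subnets: 89.144.46.0/24, 89.144.47.0/24


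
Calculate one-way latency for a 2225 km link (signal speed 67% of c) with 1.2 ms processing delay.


Speed = 0.67 * 3e5 km/s = 201000 km/s
Propagation delay = 2225 / 201000 = 0.0111 s = 11.0697 ms
Processing delay = 1.2 ms
Total one-way latency = 12.2697 ms


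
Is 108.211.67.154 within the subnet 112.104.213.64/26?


Subnet network: 112.104.213.64
Test IP AND mask: 108.211.67.128
No, 108.211.67.154 is not in 112.104.213.64/26


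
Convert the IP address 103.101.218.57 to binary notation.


103 = 01100111
101 = 01100101
218 = 11011010
57 = 00111001
Binary: 01100111.01100101.11011010.00111001


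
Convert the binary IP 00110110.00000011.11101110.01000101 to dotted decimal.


00110110 = 54
00000011 = 3
11101110 = 238
01000101 = 69
IP: 54.3.238.69


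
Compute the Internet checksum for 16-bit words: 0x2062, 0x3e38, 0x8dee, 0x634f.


Sum all words (with carry folding):
+ 0x2062 = 0x2062
+ 0x3e38 = 0x5e9a
+ 0x8dee = 0xec88
+ 0x634f = 0x4fd8
One's complement: ~0x4fd8
Checksum = 0xb027


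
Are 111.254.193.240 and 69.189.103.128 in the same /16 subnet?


Mask: 255.255.0.0
111.254.193.240 AND mask = 111.254.0.0
69.189.103.128 AND mask = 69.189.0.0
No, different subnets (111.254.0.0 vs 69.189.0.0)


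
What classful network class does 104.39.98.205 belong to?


First octet: 104
Binary: 01101000
0xxxxxxx -> Class A (1-126)
Class A, default mask 255.0.0.0 (/8)


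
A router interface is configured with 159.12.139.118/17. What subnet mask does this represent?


/17 means 17 network bits, 15 host bits
Binary: 11111111111111111000000000000000
Mask: 255.255.128.0


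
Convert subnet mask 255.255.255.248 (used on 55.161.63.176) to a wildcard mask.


Subnet mask: 255.255.255.248
Wildcard = 255.255.255.255 - subnet mask
255 - 255 = 0
255 - 255 = 0
255 - 255 = 0
255 - 248 = 7
Wildcard: 0.0.0.7


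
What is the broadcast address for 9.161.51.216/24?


Network: 9.161.51.0/24
Host bits = 8
Set all host bits to 1:
Broadcast: 9.161.51.255


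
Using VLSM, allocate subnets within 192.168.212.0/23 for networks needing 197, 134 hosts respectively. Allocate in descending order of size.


197 hosts -> /24 (254 usable): 192.168.212.0/24
134 hosts -> /24 (254 usable): 192.168.213.0/24
Allocation: 192.168.212.0/24 (197 hosts, 254 usable); 192.168.213.0/24 (134 hosts, 254 usable)


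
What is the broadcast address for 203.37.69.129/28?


Network: 203.37.69.128/28
Host bits = 4
Set all host bits to 1:
Broadcast: 203.37.69.143


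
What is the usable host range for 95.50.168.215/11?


Network: 95.32.0.0
Broadcast: 95.63.255.255
First usable = network + 1
Last usable = broadcast - 1
Range: 95.32.0.1 to 95.63.255.254


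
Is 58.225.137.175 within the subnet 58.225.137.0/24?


Subnet network: 58.225.137.0
Test IP AND mask: 58.225.137.0
Yes, 58.225.137.175 is in 58.225.137.0/24


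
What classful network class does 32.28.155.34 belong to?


First octet: 32
Binary: 00100000
0xxxxxxx -> Class A (1-126)
Class A, default mask 255.0.0.0 (/8)


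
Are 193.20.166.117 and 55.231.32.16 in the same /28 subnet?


Mask: 255.255.255.240
193.20.166.117 AND mask = 193.20.166.112
55.231.32.16 AND mask = 55.231.32.16
No, different subnets (193.20.166.112 vs 55.231.32.16)


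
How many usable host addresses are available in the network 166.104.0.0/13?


Host bits = 32 - 13 = 19
Total addresses = 2^19 = 524288
Usable = total - 2 (network and broadcast)
Usable hosts: 524286


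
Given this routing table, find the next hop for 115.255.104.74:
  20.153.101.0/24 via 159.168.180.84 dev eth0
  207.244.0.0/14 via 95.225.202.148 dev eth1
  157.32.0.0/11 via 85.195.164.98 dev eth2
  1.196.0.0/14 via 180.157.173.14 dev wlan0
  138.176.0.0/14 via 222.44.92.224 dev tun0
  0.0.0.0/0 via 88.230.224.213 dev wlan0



Longest prefix match for 115.255.104.74:
  /24 20.153.101.0: no
  /14 207.244.0.0: no
  /11 157.32.0.0: no
  /14 1.196.0.0: no
  /14 138.176.0.0: no
  /0 0.0.0.0: MATCH
Selected: next-hop 88.230.224.213 via wlan0 (matched /0)


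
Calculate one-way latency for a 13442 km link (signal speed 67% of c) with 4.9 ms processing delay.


Speed = 0.67 * 3e5 km/s = 201000 km/s
Propagation delay = 13442 / 201000 = 0.0669 s = 66.8756 ms
Processing delay = 4.9 ms
Total one-way latency = 71.7756 ms


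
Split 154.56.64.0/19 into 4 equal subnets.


New prefix = 19 + 2 = 21
Each subnet has 2048 addresses
  154.56.64.0/21
  154.56.72.0/21
  154.56.80.0/21
  154.56.88.0/21
Subnets: 154.56.64.0/21, 154.56.72.0/21, 154.56.80.0/21, 154.56.88.0/21


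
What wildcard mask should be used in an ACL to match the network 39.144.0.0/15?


Subnet mask: 255.254.0.0
Wildcard = 255.255.255.255 - subnet mask
255 - 255 = 0
255 - 254 = 1
255 - 0 = 255
255 - 0 = 255
Wildcard: 0.1.255.255


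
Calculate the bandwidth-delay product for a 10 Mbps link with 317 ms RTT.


BDP = bandwidth * RTT
= 10 Mbps * 317 ms
= 10 * 1e6 * 317 / 1000 bits
= 3170000 bits
= 396250 bytes
= 386.9629 KB
BDP = 3170000 bits (396250 bytes)


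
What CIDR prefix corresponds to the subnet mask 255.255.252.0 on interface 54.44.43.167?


Binary: 11111111.11111111.11111100.00000000
Count leading 1s
Prefix: /22


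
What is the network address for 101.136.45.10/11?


IP:   01100101.10001000.00101101.00001010
Mask: 11111111.11100000.00000000.00000000
AND operation:
Net:  01100101.10000000.00000000.00000000
Network: 101.128.0.0/11


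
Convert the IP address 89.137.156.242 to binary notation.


89 = 01011001
137 = 10001001
156 = 10011100
242 = 11110010
Binary: 01011001.10001001.10011100.11110010


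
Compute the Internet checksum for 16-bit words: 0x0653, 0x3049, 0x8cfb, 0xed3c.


Sum all words (with carry folding):
+ 0x0653 = 0x0653
+ 0x3049 = 0x369c
+ 0x8cfb = 0xc397
+ 0xed3c = 0xb0d4
One's complement: ~0xb0d4
Checksum = 0x4f2b


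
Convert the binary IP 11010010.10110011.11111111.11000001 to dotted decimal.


11010010 = 210
10110011 = 179
11111111 = 255
11000001 = 193
IP: 210.179.255.193


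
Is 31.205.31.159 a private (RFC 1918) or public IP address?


RFC 1918 private ranges:
  10.0.0.0/8 (10.0.0.0 - 10.255.255.255)
  172.16.0.0/12 (172.16.0.0 - 172.31.255.255)
  192.168.0.0/16 (192.168.0.0 - 192.168.255.255)
Public (not in any RFC 1918 range)


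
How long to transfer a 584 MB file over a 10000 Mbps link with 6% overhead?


Effective throughput = 10000 * (1 - 6/100) = 9400 Mbps
File size in Mb = 584 * 8 = 4672 Mb
Time = 4672 / 9400
Time = 0.497 seconds


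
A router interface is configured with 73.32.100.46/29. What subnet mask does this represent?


/29 means 29 network bits, 3 host bits
Binary: 11111111111111111111111111111000
Mask: 255.255.255.248


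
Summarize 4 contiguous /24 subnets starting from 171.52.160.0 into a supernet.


Original prefix: /24
Number of subnets: 4 = 2^2
New prefix = 24 - 2 = 22
Supernet: 171.52.160.0/22


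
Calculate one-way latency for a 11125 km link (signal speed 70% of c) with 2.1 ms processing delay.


Speed = 0.7 * 3e5 km/s = 210000 km/s
Propagation delay = 11125 / 210000 = 0.053 s = 52.9762 ms
Processing delay = 2.1 ms
Total one-way latency = 55.0762 ms


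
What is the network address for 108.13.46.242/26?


IP:   01101100.00001101.00101110.11110010
Mask: 11111111.11111111.11111111.11000000
AND operation:
Net:  01101100.00001101.00101110.11000000
Network: 108.13.46.192/26


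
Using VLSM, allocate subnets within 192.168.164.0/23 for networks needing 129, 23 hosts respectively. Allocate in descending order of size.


129 hosts -> /24 (254 usable): 192.168.164.0/24
23 hosts -> /27 (30 usable): 192.168.165.0/27
Allocation: 192.168.164.0/24 (129 hosts, 254 usable); 192.168.165.0/27 (23 hosts, 30 usable)


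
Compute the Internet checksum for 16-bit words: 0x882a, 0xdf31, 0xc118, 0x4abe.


Sum all words (with carry folding):
+ 0x882a = 0x882a
+ 0xdf31 = 0x675c
+ 0xc118 = 0x2875
+ 0x4abe = 0x7333
One's complement: ~0x7333
Checksum = 0x8ccc


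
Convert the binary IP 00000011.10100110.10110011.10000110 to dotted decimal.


00000011 = 3
10100110 = 166
10110011 = 179
10000110 = 134
IP: 3.166.179.134


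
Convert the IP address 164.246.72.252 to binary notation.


164 = 10100100
246 = 11110110
72 = 01001000
252 = 11111100
Binary: 10100100.11110110.01001000.11111100


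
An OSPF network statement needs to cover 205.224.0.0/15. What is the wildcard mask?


Subnet mask: 255.254.0.0
Wildcard = 255.255.255.255 - subnet mask
255 - 255 = 0
255 - 254 = 1
255 - 0 = 255
255 - 0 = 255
Wildcard: 0.1.255.255


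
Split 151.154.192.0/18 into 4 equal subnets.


New prefix = 18 + 2 = 20
Each subnet has 4096 addresses
  151.154.192.0/20
  151.154.208.0/20
  151.154.224.0/20
  151.154.240.0/20
Subnets: 151.154.192.0/20, 151.154.208.0/20, 151.154.224.0/20, 151.154.240.0/20


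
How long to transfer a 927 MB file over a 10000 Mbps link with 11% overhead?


Effective throughput = 10000 * (1 - 11/100) = 8900 Mbps
File size in Mb = 927 * 8 = 7416 Mb
Time = 7416 / 8900
Time = 0.8333 seconds


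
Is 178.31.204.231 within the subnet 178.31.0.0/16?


Subnet network: 178.31.0.0
Test IP AND mask: 178.31.0.0
Yes, 178.31.204.231 is in 178.31.0.0/16


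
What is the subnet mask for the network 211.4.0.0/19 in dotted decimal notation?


/19 means 19 network bits, 13 host bits
Binary: 11111111111111111110000000000000
Mask: 255.255.224.0


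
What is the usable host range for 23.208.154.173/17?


Network: 23.208.128.0
Broadcast: 23.208.255.255
First usable = network + 1
Last usable = broadcast - 1
Range: 23.208.128.1 to 23.208.255.254


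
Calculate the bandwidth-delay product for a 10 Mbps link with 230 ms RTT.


BDP = bandwidth * RTT
= 10 Mbps * 230 ms
= 10 * 1e6 * 230 / 1000 bits
= 2300000 bits
= 287500 bytes
= 280.7617 KB
BDP = 2300000 bits (287500 bytes)


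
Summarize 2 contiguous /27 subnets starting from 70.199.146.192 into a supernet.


Original prefix: /27
Number of subnets: 2 = 2^1
New prefix = 27 - 1 = 26
Supernet: 70.199.146.192/26


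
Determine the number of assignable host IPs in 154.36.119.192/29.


Host bits = 32 - 29 = 3
Total addresses = 2^3 = 8
Usable = total - 2 (network and broadcast)
Usable hosts: 6


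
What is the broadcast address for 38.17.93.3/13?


Network: 38.16.0.0/13
Host bits = 19
Set all host bits to 1:
Broadcast: 38.23.255.255


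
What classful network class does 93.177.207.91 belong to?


First octet: 93
Binary: 01011101
0xxxxxxx -> Class A (1-126)
Class A, default mask 255.0.0.0 (/8)


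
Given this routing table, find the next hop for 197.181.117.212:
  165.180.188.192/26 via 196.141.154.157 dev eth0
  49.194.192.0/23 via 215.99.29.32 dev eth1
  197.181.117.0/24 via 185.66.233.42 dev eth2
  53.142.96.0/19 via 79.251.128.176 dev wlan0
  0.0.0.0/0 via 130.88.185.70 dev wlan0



Longest prefix match for 197.181.117.212:
  /26 165.180.188.192: no
  /23 49.194.192.0: no
  /24 197.181.117.0: MATCH
  /19 53.142.96.0: no
  /0 0.0.0.0: MATCH
Selected: next-hop 185.66.233.42 via eth2 (matched /24)


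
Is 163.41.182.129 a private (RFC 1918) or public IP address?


RFC 1918 private ranges:
  10.0.0.0/8 (10.0.0.0 - 10.255.255.255)
  172.16.0.0/12 (172.16.0.0 - 172.31.255.255)
  192.168.0.0/16 (192.168.0.0 - 192.168.255.255)
Public (not in any RFC 1918 range)


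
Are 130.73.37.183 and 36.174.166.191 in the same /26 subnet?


Mask: 255.255.255.192
130.73.37.183 AND mask = 130.73.37.128
36.174.166.191 AND mask = 36.174.166.128
No, different subnets (130.73.37.128 vs 36.174.166.128)


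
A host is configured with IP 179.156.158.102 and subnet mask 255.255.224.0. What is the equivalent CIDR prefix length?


Binary: 11111111.11111111.11100000.00000000
Count leading 1s
Prefix: /19


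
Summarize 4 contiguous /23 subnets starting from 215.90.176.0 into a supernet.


Original prefix: /23
Number of subnets: 4 = 2^2
New prefix = 23 - 2 = 21
Supernet: 215.90.176.0/21


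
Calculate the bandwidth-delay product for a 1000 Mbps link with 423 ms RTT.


BDP = bandwidth * RTT
= 1000 Mbps * 423 ms
= 1000 * 1e6 * 423 / 1000 bits
= 423000000 bits
= 52875000 bytes
= 51635.7422 KB
BDP = 423000000 bits (52875000 bytes)


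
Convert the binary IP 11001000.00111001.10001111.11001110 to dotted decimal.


11001000 = 200
00111001 = 57
10001111 = 143
11001110 = 206
IP: 200.57.143.206


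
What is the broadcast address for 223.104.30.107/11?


Network: 223.96.0.0/11
Host bits = 21
Set all host bits to 1:
Broadcast: 223.127.255.255


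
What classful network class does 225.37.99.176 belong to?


First octet: 225
Binary: 11100001
1110xxxx -> Class D (224-239)
Class D (multicast), default mask N/A


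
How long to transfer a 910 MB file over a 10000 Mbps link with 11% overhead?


Effective throughput = 10000 * (1 - 11/100) = 8900 Mbps
File size in Mb = 910 * 8 = 7280 Mb
Time = 7280 / 8900
Time = 0.818 seconds


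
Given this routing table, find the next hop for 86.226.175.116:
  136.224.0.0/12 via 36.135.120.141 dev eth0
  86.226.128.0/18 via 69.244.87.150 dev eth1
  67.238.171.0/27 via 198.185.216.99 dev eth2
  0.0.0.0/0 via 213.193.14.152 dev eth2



Longest prefix match for 86.226.175.116:
  /12 136.224.0.0: no
  /18 86.226.128.0: MATCH
  /27 67.238.171.0: no
  /0 0.0.0.0: MATCH
Selected: next-hop 69.244.87.150 via eth1 (matched /18)


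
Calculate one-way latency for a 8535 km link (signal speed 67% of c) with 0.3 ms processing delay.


Speed = 0.67 * 3e5 km/s = 201000 km/s
Propagation delay = 8535 / 201000 = 0.0425 s = 42.4627 ms
Processing delay = 0.3 ms
Total one-way latency = 42.7627 ms


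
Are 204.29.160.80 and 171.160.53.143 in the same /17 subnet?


Mask: 255.255.128.0
204.29.160.80 AND mask = 204.29.128.0
171.160.53.143 AND mask = 171.160.0.0
No, different subnets (204.29.128.0 vs 171.160.0.0)


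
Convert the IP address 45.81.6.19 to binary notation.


45 = 00101101
81 = 01010001
6 = 00000110
19 = 00010011
Binary: 00101101.01010001.00000110.00010011


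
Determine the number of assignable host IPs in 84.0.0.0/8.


Host bits = 32 - 8 = 24
Total addresses = 2^24 = 16777216
Usable = total - 2 (network and broadcast)
Usable hosts: 16777214


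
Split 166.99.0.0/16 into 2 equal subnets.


New prefix = 16 + 1 = 17
Each subnet has 32768 addresses
  166.99.0.0/17
  166.99.128.0/17
Subnets: 166.99.0.0/17, 166.99.128.0/17


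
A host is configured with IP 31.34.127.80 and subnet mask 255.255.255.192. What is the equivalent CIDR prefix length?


Binary: 11111111.11111111.11111111.11000000
Count leading 1s
Prefix: /26


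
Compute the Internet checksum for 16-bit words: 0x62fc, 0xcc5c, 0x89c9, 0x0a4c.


Sum all words (with carry folding):
+ 0x62fc = 0x62fc
+ 0xcc5c = 0x2f59
+ 0x89c9 = 0xb922
+ 0x0a4c = 0xc36e
One's complement: ~0xc36e
Checksum = 0x3c91


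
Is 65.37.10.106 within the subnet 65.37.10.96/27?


Subnet network: 65.37.10.96
Test IP AND mask: 65.37.10.96
Yes, 65.37.10.106 is in 65.37.10.96/27


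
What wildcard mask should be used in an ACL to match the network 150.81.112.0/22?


Subnet mask: 255.255.252.0
Wildcard = 255.255.255.255 - subnet mask
255 - 255 = 0
255 - 255 = 0
255 - 252 = 3
255 - 0 = 255
Wildcard: 0.0.3.255


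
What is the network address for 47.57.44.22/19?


IP:   00101111.00111001.00101100.00010110
Mask: 11111111.11111111.11100000.00000000
AND operation:
Net:  00101111.00111001.00100000.00000000
Network: 47.57.32.0/19


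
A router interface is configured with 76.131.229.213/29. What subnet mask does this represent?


/29 means 29 network bits, 3 host bits
Binary: 11111111111111111111111111111000
Mask: 255.255.255.248


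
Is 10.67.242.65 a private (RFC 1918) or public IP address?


RFC 1918 private ranges:
  10.0.0.0/8 (10.0.0.0 - 10.255.255.255)
  172.16.0.0/12 (172.16.0.0 - 172.31.255.255)
  192.168.0.0/16 (192.168.0.0 - 192.168.255.255)
Private (in 10.0.0.0/8)


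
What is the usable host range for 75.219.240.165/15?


Network: 75.218.0.0
Broadcast: 75.219.255.255
First usable = network + 1
Last usable = broadcast - 1
Range: 75.218.0.1 to 75.219.255.254


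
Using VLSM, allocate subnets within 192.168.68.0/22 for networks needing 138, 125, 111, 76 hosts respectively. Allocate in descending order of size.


138 hosts -> /24 (254 usable): 192.168.68.0/24
125 hosts -> /25 (126 usable): 192.168.69.0/25
111 hosts -> /25 (126 usable): 192.168.69.128/25
76 hosts -> /25 (126 usable): 192.168.70.0/25
Allocation: 192.168.68.0/24 (138 hosts, 254 usable); 192.168.69.0/25 (125 hosts, 126 usable); 192.168.69.128/25 (111 hosts, 126 usable); 192.168.70.0/25 (76 hosts, 126 usable)


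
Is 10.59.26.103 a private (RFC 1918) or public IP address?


RFC 1918 private ranges:
  10.0.0.0/8 (10.0.0.0 - 10.255.255.255)
  172.16.0.0/12 (172.16.0.0 - 172.31.255.255)
  192.168.0.0/16 (192.168.0.0 - 192.168.255.255)
Private (in 10.0.0.0/8)


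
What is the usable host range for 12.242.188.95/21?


Network: 12.242.184.0
Broadcast: 12.242.191.255
First usable = network + 1
Last usable = broadcast - 1
Range: 12.242.184.1 to 12.242.191.254


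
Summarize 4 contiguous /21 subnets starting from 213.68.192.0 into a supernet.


Original prefix: /21
Number of subnets: 4 = 2^2
New prefix = 21 - 2 = 19
Supernet: 213.68.192.0/19


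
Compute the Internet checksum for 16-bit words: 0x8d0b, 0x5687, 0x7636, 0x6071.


Sum all words (with carry folding):
+ 0x8d0b = 0x8d0b
+ 0x5687 = 0xe392
+ 0x7636 = 0x59c9
+ 0x6071 = 0xba3a
One's complement: ~0xba3a
Checksum = 0x45c5


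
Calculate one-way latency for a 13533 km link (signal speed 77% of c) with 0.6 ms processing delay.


Speed = 0.77 * 3e5 km/s = 231000 km/s
Propagation delay = 13533 / 231000 = 0.0586 s = 58.5844 ms
Processing delay = 0.6 ms
Total one-way latency = 59.1844 ms


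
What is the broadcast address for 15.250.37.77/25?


Network: 15.250.37.0/25
Host bits = 7
Set all host bits to 1:
Broadcast: 15.250.37.127


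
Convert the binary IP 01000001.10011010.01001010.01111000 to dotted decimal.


01000001 = 65
10011010 = 154
01001010 = 74
01111000 = 120
IP: 65.154.74.120


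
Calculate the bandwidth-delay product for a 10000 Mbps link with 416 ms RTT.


BDP = bandwidth * RTT
= 10000 Mbps * 416 ms
= 10000 * 1e6 * 416 / 1000 bits
= 4160000000 bits
= 520000000 bytes
= 507812.5 KB
BDP = 4160000000 bits (520000000 bytes)


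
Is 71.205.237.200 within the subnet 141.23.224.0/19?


Subnet network: 141.23.224.0
Test IP AND mask: 71.205.224.0
No, 71.205.237.200 is not in 141.23.224.0/19


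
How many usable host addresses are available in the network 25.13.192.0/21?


Host bits = 32 - 21 = 11
Total addresses = 2^11 = 2048
Usable = total - 2 (network and broadcast)
Usable hosts: 2046
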